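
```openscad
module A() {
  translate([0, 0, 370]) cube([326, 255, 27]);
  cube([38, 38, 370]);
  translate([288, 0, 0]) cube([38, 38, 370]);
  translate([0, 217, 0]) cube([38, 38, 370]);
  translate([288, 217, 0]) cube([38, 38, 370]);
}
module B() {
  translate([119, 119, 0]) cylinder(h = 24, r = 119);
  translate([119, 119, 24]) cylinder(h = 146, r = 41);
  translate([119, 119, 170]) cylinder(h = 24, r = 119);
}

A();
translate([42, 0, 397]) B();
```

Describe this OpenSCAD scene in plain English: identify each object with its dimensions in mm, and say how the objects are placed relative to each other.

A is a simple wooden stool: a rectangular seat 326 mm (x) by 255 mm (y), 27 mm thick, top face at z = 397 mm, on four square legs, each 38×38 mm in cross-section. The legs rest on z = 0, each flush with a corner of the seat.

B is a spool: two coaxial disc flanges of radius 119 mm and thickness 24 mm, joined by a core cylinder of radius 41 mm and height 146 mm. The lower flange rests on z = 0 and the three cylinders share a vertical axis.

The spool is on top of the stool.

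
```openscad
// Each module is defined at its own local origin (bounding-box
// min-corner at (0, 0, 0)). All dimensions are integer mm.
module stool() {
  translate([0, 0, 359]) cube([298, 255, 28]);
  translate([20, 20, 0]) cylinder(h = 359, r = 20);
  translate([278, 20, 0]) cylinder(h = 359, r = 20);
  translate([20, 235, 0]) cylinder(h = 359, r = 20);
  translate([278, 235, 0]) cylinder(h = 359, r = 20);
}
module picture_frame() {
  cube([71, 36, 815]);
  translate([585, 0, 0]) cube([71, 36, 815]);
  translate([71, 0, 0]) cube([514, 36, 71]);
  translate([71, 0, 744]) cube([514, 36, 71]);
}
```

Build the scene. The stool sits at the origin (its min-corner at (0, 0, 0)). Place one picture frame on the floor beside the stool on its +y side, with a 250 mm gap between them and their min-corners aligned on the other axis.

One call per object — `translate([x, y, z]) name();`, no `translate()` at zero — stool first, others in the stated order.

stool();
translate([0, 505, 0]) picture_frame();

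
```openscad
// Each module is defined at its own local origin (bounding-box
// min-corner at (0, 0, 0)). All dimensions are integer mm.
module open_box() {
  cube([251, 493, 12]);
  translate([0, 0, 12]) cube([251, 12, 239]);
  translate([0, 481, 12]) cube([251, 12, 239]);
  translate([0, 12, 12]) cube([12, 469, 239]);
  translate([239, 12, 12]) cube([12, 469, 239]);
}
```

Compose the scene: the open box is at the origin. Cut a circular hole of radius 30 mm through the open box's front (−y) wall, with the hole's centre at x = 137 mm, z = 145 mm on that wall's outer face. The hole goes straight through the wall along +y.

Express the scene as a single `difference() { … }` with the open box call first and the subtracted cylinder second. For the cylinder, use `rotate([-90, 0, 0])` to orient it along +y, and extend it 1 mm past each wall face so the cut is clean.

difference() {
  open_box();
  translate([137, -1, 145]) rotate([-90, 0, 0]) cylinder(h = 14, r = 30);
}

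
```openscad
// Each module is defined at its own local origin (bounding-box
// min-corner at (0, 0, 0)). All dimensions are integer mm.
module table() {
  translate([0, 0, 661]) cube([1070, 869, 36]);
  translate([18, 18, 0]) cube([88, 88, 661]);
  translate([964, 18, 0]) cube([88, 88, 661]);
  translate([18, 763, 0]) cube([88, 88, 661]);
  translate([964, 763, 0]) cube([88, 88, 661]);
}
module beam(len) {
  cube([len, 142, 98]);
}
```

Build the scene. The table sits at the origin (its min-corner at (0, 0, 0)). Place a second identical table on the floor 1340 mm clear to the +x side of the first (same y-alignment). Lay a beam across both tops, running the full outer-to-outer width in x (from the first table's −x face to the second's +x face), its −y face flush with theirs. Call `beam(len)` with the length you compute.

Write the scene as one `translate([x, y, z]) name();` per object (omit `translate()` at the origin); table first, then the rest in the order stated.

table();
translate([2410, 0, 0]) table();
translate([0, 0, 697]) beam(3480);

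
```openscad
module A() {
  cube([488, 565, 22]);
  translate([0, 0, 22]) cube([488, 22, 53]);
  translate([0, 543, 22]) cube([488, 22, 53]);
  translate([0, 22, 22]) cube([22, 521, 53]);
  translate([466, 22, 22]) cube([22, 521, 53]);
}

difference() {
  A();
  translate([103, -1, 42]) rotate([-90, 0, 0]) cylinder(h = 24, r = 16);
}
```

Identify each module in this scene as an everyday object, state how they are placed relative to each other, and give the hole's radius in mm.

The subtracted cylinder has r = 16 mm.

A is an open box. The open box has a circular hole through its front wall. The hole's radius is 16 mm.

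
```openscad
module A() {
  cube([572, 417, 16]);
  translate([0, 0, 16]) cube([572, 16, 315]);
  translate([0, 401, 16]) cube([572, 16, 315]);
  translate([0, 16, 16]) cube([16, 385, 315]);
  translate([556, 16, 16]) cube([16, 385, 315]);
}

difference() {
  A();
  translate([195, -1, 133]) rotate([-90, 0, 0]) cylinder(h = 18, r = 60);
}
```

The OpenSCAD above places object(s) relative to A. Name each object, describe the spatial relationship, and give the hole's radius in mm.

The subtracted cylinder has r = 60 mm.

A is an open box. The open box has a circular hole through its front wall. The hole's radius is 60 mm.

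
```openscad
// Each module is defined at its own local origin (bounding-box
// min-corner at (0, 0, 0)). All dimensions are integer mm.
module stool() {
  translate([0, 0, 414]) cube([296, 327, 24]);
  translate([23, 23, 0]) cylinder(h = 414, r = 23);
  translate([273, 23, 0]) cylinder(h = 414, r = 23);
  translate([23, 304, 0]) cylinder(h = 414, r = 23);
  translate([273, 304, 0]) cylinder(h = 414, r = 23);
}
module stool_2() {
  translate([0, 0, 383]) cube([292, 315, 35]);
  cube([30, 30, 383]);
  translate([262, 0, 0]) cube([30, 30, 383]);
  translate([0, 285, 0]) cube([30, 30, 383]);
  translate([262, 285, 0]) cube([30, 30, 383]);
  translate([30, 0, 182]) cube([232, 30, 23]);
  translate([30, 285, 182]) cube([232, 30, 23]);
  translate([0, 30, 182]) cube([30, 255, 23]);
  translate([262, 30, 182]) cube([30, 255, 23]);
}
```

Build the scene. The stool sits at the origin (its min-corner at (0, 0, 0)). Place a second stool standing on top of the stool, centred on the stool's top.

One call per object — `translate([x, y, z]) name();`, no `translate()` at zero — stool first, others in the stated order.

stool();
translate([2, 6, 438]) stool_2();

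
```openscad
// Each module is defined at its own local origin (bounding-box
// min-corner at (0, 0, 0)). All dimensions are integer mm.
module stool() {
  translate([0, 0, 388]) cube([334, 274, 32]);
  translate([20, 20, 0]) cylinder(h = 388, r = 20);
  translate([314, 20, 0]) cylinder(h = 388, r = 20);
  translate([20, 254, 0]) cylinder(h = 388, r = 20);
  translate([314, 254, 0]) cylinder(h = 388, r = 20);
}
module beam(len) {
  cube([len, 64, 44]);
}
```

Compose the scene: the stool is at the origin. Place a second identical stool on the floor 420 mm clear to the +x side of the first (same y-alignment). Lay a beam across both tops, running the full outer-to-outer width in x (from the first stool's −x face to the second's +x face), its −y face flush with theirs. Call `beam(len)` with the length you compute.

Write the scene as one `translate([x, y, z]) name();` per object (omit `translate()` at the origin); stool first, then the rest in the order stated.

stool();
translate([754, 0, 0]) stool();
translate([0, 0, 420]) beam(1088);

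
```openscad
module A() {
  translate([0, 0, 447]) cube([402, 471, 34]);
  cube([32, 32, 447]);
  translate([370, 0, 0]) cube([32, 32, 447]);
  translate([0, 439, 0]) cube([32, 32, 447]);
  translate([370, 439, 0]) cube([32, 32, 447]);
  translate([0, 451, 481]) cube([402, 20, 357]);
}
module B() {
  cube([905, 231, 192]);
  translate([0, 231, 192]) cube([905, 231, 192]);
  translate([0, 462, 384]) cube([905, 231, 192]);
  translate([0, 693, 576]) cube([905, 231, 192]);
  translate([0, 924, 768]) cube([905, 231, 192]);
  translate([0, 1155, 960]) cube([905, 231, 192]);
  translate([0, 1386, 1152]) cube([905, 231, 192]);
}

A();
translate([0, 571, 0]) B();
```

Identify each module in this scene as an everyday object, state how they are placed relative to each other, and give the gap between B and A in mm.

The staircase's nearest face is 100 mm from the chair's +y face.

A is a chair. B is a staircase. The staircase is on the floor beside the chair on its +y side. The gap between the staircase and the chair is 100 mm.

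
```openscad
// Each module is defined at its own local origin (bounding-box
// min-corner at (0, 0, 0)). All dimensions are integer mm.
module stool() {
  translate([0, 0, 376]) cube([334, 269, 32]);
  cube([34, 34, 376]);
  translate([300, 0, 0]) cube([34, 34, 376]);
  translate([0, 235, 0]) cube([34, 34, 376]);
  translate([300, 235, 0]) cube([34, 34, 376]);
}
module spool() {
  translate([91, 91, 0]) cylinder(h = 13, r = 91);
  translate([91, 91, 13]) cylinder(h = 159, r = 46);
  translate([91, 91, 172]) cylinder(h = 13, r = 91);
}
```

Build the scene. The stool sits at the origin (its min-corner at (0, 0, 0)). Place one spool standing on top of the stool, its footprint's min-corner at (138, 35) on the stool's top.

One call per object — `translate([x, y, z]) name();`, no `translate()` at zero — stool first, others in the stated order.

stool();
translate([138, 35, 408]) spool();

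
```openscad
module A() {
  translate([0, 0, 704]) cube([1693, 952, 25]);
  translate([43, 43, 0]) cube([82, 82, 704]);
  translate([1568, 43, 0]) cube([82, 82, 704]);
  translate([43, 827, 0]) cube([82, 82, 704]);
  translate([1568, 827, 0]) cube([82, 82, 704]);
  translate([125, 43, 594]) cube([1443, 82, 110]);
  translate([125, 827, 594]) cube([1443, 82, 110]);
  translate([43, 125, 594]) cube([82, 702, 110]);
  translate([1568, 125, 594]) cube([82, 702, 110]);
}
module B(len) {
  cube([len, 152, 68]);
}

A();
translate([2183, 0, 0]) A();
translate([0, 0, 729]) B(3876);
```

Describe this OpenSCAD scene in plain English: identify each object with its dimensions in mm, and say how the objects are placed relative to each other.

A is a rectangular dining table. The top is 1693×952×25 mm with its upper surface at z = 729 mm. It stands on four 82×82 mm square legs, each inset 43 mm from the nearest pair of top edges, running from the floor to the underside of the top. Four apron rails, 82 mm thick and 110 mm tall, run between adjacent legs with their top edges flush with the underside of the top and their outer faces flush with the legs' outer faces.

B is a rectangular beam 3876 mm long (x), 152 mm deep (y), 68 mm thick (z).

The beam spans the tops of two tables placed 490 mm apart, resting at z = 729 mm.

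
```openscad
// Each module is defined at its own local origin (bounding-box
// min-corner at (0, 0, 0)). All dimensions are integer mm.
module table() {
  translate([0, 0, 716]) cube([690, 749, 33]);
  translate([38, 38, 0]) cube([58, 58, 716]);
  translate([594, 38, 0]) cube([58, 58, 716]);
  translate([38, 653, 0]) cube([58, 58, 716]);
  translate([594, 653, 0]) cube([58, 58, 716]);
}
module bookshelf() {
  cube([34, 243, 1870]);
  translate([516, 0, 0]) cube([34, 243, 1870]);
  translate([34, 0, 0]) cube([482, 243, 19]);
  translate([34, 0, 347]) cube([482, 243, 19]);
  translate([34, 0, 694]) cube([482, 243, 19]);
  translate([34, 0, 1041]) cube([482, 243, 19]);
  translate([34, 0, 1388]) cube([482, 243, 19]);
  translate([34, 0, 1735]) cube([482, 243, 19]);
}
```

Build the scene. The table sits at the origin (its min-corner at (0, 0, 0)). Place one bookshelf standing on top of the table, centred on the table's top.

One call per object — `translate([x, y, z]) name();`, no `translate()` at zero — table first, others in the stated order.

table();
translate([70, 253, 749]) bookshelf();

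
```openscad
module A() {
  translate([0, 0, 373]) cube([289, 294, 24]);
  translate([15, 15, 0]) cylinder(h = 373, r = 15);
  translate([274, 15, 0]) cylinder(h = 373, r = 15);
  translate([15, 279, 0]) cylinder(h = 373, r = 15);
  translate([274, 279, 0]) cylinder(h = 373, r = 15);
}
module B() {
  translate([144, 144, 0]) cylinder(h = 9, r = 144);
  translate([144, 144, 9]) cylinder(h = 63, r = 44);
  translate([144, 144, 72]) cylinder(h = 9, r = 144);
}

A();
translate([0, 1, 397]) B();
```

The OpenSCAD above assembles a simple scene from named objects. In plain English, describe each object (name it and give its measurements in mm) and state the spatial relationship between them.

A is a simple wooden stool: a rectangular seat 289 mm (x) by 294 mm (y), 24 mm thick, top face at z = 397 mm, on four round legs, each 30 mm in diameter. The legs rest on z = 0, each leg's axis is inset half a diameter from the nearest pair of seat edges (so the leg's bounding box is flush with the corner).

B is a spool: two coaxial disc flanges of radius 144 mm and thickness 9 mm, joined by a core cylinder of radius 44 mm and height 63 mm. The lower flange rests on z = 0 and the three cylinders share a vertical axis.

The spool is on top of the stool.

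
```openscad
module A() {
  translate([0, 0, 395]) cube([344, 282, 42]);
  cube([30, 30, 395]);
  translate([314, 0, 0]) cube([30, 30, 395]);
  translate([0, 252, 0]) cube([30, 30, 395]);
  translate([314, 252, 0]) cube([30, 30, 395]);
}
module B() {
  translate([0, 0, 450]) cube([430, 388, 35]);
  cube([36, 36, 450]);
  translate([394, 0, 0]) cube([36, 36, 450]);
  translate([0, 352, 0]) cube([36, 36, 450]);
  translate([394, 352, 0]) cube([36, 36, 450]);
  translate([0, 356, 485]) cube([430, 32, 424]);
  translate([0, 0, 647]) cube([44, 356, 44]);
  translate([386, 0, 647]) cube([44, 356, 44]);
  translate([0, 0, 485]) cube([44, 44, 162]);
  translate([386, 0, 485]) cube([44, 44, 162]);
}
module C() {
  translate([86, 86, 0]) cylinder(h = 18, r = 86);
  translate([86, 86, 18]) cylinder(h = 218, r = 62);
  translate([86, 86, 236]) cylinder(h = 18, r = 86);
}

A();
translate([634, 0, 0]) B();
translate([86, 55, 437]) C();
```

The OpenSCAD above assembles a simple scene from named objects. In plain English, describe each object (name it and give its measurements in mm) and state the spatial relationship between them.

A is a four-legged stool. The seat is a 344×282×42 mm slab whose top surface is at z = 437 mm; four square legs, each 30×30 mm in cross-section, run from the floor (z = 0) to the underside of the seat, each flush with a corner of the seat.

B is a chair. The seat is a 430×388×35 mm slab with its top at z = 485 mm, on four 36×36 mm corner legs (flush with the seat edges, standing on z = 0). A flat backrest 32 mm thick, 424 mm tall, spans the full seat width and rises from the seat top along its +y edge, rear face flush with the rear of the seat. Two armrests of 44×44 mm section run along each side from the seat's front edge to the front of the backrest, top faces 206 mm above the seat top and outer faces flush with the seat's x-edges; a 44×44 mm post under the front of each armrest stands on the seat at the front corner.

C is a spool: two coaxial disc flanges of radius 86 mm and thickness 18 mm, joined by a core cylinder of radius 62 mm and height 218 mm. The lower flange rests on z = 0 and the three cylinders share a vertical axis.

The chair is on the floor beside the stool on its +x side. The spool is on top of the stool, centred.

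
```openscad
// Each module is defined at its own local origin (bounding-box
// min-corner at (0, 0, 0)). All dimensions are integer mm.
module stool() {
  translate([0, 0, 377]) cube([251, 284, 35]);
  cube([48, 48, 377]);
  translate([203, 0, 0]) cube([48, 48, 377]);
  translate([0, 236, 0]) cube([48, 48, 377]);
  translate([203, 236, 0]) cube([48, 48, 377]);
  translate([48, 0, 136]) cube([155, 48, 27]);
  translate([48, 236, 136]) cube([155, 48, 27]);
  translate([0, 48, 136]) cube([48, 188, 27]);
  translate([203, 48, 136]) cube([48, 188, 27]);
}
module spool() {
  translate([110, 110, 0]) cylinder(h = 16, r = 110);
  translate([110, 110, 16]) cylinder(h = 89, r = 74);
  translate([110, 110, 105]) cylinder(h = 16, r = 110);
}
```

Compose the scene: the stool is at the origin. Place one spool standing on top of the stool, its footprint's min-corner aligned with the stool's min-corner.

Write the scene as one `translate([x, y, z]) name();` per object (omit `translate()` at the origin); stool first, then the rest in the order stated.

stool();
translate([0, 0, 412]) spool();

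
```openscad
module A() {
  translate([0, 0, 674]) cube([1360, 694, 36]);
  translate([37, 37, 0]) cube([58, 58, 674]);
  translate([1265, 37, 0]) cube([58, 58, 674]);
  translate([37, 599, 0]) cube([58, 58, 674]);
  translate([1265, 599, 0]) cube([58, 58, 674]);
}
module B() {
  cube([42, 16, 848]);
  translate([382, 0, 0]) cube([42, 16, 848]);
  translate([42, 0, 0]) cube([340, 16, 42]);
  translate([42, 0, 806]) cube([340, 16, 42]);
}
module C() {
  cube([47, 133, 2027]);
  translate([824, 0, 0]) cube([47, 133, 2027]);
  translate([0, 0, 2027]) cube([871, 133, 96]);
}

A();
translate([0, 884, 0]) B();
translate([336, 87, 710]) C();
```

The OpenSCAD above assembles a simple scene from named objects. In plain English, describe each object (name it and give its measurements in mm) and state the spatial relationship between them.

A is a rectangular dining table. The top is 1360×694×36 mm with its upper surface at z = 710 mm. It stands on four 58×58 mm square legs, each inset 37 mm from the nearest pair of top edges, running from the floor to the underside of the top.

B is a rectangular picture frame lying in the x–z plane (depth along y). The opening is 340 mm wide (x) by 764 mm tall (z), surrounded by a border 42 mm wide on all four sides. The frame is 16 mm deep and is made of two full-height vertical stiles with two horizontal rails fitted between them.

C is a door frame. The clear opening is 777 mm wide and 2027 mm high. Two 47 mm wide jambs, 133 mm deep, stand either side of the opening from the floor to the top of the opening. A 96 mm thick head sits across the top of both jambs, spanning the full outside width of the frame.

The picture frame is on the floor beside the table on its +y side. The door frame is on top of the table.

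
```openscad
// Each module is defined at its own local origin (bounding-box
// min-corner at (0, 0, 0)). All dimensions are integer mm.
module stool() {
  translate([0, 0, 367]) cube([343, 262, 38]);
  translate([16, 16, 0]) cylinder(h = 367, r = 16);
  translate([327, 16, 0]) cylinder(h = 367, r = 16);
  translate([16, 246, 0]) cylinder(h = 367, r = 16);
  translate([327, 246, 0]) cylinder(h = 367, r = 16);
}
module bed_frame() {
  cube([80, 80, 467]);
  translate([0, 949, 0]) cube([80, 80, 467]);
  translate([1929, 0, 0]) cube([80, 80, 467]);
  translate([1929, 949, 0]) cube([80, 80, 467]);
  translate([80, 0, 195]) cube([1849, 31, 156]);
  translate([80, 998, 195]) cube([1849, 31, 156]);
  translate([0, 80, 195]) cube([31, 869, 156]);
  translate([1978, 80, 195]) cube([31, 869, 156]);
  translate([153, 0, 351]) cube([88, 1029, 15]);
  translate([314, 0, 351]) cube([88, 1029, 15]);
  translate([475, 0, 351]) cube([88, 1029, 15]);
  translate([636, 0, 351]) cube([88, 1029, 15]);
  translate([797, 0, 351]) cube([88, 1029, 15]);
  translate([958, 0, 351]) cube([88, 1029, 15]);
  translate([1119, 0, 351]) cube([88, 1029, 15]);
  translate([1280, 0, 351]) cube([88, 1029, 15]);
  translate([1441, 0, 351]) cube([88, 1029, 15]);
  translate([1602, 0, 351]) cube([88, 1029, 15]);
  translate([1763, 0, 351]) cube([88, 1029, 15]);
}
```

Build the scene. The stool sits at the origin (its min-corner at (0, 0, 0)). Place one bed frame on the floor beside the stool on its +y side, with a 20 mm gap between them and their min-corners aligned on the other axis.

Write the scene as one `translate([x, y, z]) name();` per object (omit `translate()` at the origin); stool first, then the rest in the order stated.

stool();
translate([0, 282, 0]) bed_frame();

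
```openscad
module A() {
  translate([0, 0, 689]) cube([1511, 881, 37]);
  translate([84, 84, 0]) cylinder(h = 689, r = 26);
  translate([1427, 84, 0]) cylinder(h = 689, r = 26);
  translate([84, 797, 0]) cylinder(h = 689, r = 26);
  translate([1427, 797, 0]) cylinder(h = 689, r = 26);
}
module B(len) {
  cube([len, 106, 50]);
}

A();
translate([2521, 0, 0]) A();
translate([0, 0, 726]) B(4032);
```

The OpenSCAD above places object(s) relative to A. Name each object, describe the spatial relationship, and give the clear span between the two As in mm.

A is a table. B is a beam. A beam spans the tops of two tables. The clear span between the two tables is 1010 mm.

Second table starts at x = 2521; first ends at x = 1511; clear span = 2521 − 1511 = 1010 mm.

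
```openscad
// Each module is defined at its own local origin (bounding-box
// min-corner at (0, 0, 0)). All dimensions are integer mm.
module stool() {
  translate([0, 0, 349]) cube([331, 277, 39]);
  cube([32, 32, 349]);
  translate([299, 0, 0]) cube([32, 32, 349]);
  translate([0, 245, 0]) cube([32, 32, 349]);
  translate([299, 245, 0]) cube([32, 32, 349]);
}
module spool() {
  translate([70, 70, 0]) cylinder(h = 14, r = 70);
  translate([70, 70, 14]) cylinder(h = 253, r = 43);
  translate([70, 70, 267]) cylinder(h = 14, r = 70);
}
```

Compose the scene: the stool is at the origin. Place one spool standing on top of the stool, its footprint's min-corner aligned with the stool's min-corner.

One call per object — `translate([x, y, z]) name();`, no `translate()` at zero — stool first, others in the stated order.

stool();
translate([0, 0, 388]) spool();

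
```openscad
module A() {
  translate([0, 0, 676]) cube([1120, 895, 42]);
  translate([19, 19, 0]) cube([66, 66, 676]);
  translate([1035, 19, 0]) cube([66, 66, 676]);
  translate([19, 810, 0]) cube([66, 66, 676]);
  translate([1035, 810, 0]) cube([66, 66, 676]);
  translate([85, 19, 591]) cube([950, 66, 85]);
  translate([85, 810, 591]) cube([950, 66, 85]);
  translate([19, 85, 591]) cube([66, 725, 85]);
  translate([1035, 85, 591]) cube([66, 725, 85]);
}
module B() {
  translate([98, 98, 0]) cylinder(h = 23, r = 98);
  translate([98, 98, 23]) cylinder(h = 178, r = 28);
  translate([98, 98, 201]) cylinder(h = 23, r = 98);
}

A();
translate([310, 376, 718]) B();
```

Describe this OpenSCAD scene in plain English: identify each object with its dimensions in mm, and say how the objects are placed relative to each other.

A is a table: top 1120 mm (x) × 895 mm (y), 42 mm thick, upper face at z = 718 mm, on four 66×66 mm square legs, each inset 19 mm from the nearest pair of top edges, running from z = 0 to the bottom of the top. Four apron rails, 66 mm thick and 85 mm tall, run between adjacent legs with their top edges flush with the underside of the top and their outer faces flush with the legs' outer faces.

B is a spool: two coaxial disc flanges of radius 98 mm and thickness 23 mm, joined by a core cylinder of radius 28 mm and height 178 mm. The lower flange rests on z = 0 and the three cylinders share a vertical axis.

The spool is on top of the table.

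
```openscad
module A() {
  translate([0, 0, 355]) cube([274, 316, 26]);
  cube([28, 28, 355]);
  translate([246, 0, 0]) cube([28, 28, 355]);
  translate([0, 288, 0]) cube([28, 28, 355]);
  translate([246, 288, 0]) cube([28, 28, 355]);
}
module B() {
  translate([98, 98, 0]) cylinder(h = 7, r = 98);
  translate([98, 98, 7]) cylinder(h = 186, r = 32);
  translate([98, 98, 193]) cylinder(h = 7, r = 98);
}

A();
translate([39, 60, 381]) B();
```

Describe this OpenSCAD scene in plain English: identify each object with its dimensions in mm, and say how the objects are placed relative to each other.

A is a four-legged stool. The seat is 274×316 mm, 26 mm thick, top at z = 381 mm. It stands on four square legs, each 28×28 mm in cross-section, from z = 0 to the seat underside, each flush with a corner of the seat.

B is a spool: two coaxial disc flanges of radius 98 mm and thickness 7 mm, joined by a core cylinder of radius 32 mm and height 186 mm. The lower flange rests on z = 0 and the three cylinders share a vertical axis.

The spool is on top of the stool, centred.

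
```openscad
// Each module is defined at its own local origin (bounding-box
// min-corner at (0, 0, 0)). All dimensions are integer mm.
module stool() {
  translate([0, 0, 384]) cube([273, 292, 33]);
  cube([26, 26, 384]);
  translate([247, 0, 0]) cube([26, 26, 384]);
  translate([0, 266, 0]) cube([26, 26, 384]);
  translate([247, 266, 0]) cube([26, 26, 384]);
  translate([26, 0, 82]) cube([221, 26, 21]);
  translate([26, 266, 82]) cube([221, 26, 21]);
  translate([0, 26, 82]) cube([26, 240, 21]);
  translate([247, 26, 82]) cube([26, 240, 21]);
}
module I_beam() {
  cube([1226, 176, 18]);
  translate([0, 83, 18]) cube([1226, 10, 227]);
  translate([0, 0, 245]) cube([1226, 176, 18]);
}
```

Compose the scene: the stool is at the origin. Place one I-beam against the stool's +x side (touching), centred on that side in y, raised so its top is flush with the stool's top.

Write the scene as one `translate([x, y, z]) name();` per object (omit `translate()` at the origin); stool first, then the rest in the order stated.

stool();
translate([273, 58, 154]) I_beam();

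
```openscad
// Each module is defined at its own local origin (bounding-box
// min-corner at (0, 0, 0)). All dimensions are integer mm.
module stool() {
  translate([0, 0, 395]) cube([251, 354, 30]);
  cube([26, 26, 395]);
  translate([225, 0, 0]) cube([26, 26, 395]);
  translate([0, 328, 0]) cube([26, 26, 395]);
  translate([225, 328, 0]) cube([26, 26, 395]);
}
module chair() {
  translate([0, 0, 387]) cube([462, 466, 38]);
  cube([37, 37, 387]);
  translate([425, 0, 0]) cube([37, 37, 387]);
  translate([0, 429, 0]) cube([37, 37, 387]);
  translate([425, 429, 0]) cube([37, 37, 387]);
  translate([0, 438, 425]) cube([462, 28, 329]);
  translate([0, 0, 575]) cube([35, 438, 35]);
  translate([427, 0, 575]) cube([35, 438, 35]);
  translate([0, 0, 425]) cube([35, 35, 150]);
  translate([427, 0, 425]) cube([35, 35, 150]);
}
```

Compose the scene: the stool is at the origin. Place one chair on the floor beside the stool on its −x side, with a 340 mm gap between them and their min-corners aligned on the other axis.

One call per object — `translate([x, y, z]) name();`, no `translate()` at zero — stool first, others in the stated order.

stool();
translate([-802, 0, 0]) chair();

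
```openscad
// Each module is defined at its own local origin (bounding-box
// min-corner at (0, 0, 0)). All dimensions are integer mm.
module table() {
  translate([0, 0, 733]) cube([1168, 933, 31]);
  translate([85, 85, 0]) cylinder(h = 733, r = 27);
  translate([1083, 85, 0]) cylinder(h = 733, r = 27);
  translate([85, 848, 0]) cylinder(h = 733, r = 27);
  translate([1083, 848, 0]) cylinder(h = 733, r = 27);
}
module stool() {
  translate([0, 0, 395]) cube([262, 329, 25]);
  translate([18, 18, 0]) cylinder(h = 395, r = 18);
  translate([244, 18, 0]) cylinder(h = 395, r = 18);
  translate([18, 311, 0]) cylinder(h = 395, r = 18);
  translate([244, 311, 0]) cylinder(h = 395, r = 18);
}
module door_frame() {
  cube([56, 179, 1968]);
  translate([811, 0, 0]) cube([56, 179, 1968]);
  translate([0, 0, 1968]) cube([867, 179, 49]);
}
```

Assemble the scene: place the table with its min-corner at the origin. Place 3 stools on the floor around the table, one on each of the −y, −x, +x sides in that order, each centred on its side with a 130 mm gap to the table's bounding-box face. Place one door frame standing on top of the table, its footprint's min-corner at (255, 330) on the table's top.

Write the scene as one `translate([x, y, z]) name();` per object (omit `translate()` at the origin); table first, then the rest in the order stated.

table();
translate([453, -459, 0]) stool();
translate([-392, 302, 0]) stool();
translate([1298, 302, 0]) stool();
translate([255, 330, 764]) door_frame();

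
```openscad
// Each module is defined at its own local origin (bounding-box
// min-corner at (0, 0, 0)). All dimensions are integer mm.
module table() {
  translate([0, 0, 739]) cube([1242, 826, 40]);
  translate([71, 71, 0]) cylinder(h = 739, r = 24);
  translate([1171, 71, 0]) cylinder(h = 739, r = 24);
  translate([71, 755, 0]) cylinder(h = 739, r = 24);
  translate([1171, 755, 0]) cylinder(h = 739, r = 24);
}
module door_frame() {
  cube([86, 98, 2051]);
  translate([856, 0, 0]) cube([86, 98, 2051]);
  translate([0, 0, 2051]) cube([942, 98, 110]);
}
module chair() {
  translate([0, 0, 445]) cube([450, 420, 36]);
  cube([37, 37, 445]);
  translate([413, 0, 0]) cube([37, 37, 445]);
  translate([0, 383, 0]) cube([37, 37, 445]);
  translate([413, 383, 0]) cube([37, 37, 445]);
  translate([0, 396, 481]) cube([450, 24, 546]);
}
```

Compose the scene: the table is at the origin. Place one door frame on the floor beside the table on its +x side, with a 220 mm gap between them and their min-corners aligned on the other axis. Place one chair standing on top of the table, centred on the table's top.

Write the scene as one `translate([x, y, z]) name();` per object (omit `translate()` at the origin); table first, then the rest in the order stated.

table();
translate([1462, 0, 0]) door_frame();
translate([396, 203, 779]) chair();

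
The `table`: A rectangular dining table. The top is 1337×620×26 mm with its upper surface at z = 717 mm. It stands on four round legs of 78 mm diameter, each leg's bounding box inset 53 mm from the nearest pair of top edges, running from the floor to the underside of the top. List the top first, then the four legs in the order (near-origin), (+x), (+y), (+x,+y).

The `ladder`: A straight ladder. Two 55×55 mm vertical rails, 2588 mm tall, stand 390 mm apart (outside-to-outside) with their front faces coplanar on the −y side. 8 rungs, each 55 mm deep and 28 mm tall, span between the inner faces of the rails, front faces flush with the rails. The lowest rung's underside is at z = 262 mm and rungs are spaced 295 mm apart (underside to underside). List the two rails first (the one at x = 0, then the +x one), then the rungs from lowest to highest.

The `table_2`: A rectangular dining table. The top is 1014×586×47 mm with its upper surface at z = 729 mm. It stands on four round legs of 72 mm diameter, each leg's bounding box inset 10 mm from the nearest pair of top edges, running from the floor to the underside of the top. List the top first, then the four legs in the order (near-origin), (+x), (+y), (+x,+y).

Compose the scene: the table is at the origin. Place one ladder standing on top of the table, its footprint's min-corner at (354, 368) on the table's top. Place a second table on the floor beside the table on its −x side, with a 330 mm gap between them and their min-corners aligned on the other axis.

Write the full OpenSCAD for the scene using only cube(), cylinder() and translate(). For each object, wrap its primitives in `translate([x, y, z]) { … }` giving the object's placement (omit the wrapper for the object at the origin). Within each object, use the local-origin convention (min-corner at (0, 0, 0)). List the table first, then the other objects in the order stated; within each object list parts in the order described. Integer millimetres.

translate([0, 0, 691]) cube([1337, 620, 26]);
translate([92, 92, 0]) cylinder(h = 691, r = 39);
translate([1245, 92, 0]) cylinder(h = 691, r = 39);
translate([92, 528, 0]) cylinder(h = 691, r = 39);
translate([1245, 528, 0]) cylinder(h = 691, r = 39);
translate([354, 368, 717]) {
  cube([55, 55, 2588]);
  translate([335, 0, 0]) cube([55, 55, 2588]);
  translate([55, 0, 262]) cube([280, 55, 28]);
  translate([55, 0, 557]) cube([280, 55, 28]);
  translate([55, 0, 852]) cube([280, 55, 28]);
  translate([55, 0, 1147]) cube([280, 55, 28]);
  translate([55, 0, 1442]) cube([280, 55, 28]);
  translate([55, 0, 1737]) cube([280, 55, 28]);
  translate([55, 0, 2032]) cube([280, 55, 28]);
  translate([55, 0, 2327]) cube([280, 55, 28]);
}
translate([-1344, 0, 0]) {
  translate([0, 0, 682]) cube([1014, 586, 47]);
  translate([46, 46, 0]) cylinder(h = 682, r = 36);
  translate([968, 46, 0]) cylinder(h = 682, r = 36);
  translate([46, 540, 0]) cylinder(h = 682, r = 36);
  translate([968, 540, 0]) cylinder(h = 682, r = 36);
}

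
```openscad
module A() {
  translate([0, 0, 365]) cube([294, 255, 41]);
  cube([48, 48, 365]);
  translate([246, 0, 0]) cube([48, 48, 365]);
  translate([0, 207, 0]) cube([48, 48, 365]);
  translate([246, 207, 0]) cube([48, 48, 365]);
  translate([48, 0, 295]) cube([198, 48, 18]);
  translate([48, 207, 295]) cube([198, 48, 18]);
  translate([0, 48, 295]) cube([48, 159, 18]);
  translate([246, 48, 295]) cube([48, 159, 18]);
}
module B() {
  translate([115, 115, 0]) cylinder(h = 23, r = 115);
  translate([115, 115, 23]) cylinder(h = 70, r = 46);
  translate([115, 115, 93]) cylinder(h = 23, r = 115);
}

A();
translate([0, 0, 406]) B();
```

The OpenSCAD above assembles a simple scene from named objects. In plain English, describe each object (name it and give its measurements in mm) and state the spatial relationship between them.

A is a simple wooden stool: a rectangular seat 294 mm (x) by 255 mm (y), 41 mm thick, top face at z = 406 mm, on four square legs, each 48×48 mm in cross-section. The legs rest on z = 0, each flush with a corner of the seat. Four stretchers, 48 mm wide and 18 mm tall, connect adjacent legs with their undersides at z = 295 mm, each running between the inner faces of the legs it joins and aligned with the legs' outer faces on the other axis.

B is a spool: two coaxial disc flanges of radius 115 mm and thickness 23 mm, joined by a core cylinder of radius 46 mm and height 70 mm. The lower flange rests on z = 0 and the three cylinders share a vertical axis.

The spool is on top of the stool.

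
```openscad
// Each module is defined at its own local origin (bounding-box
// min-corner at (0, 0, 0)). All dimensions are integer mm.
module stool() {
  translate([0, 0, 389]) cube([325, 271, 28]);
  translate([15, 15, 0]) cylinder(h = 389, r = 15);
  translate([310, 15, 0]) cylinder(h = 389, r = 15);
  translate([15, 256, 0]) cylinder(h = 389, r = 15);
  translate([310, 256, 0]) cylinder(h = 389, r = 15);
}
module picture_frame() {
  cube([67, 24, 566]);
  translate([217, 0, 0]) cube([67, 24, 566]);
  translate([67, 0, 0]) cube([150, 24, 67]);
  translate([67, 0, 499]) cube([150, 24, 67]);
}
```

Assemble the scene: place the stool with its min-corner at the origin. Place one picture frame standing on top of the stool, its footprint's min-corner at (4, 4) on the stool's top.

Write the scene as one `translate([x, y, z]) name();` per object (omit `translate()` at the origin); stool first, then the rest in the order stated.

stool();
translate([4, 4, 417]) picture_frame();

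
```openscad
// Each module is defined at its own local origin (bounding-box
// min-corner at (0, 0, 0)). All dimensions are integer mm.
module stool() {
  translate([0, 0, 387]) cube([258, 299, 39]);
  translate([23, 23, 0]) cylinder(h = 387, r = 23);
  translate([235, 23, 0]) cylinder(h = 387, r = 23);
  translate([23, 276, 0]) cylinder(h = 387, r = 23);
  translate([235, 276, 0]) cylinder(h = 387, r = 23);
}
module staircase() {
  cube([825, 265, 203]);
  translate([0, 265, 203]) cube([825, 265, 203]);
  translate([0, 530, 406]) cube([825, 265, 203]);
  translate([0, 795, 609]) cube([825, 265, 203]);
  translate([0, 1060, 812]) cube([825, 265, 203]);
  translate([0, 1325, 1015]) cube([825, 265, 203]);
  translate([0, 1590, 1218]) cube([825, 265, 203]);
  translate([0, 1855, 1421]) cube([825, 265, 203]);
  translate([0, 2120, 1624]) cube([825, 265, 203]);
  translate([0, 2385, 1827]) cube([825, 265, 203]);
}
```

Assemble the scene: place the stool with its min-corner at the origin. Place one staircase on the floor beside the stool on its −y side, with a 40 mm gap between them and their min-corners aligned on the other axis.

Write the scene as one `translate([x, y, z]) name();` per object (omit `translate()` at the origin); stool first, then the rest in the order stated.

stool();
translate([0, -2690, 0]) staircase();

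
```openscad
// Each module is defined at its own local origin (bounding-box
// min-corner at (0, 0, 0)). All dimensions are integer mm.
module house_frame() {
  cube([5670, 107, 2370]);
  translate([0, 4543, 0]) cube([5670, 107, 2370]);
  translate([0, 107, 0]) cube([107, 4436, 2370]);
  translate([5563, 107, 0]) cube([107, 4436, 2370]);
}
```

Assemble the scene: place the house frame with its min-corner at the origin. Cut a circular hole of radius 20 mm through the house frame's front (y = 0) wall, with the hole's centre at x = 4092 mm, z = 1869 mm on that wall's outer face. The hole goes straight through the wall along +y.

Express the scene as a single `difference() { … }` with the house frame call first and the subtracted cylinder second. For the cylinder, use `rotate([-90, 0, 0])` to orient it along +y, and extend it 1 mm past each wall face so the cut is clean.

difference() {
  house_frame();
  translate([4092, -1, 1869]) rotate([-90, 0, 0]) cylinder(h = 109, r = 20);
}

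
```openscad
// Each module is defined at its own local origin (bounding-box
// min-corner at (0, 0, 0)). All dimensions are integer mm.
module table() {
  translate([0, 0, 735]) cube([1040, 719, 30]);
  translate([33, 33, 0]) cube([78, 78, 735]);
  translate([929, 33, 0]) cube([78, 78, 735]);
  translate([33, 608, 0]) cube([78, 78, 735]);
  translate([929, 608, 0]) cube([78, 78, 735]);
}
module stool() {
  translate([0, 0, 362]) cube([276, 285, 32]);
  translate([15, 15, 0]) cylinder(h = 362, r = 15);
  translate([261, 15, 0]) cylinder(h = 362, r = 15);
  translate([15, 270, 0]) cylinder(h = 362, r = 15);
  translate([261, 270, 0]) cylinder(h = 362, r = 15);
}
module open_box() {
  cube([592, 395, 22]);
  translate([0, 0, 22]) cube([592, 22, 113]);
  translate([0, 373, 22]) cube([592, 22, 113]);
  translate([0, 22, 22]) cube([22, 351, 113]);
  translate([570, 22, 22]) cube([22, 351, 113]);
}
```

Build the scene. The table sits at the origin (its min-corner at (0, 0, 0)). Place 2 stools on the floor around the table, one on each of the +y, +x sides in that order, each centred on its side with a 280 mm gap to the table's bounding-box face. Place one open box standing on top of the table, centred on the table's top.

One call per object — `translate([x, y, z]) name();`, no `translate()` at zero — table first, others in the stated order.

table();
translate([382, 999, 0]) stool();
translate([1320, 217, 0]) stool();
translate([224, 162, 765]) open_box();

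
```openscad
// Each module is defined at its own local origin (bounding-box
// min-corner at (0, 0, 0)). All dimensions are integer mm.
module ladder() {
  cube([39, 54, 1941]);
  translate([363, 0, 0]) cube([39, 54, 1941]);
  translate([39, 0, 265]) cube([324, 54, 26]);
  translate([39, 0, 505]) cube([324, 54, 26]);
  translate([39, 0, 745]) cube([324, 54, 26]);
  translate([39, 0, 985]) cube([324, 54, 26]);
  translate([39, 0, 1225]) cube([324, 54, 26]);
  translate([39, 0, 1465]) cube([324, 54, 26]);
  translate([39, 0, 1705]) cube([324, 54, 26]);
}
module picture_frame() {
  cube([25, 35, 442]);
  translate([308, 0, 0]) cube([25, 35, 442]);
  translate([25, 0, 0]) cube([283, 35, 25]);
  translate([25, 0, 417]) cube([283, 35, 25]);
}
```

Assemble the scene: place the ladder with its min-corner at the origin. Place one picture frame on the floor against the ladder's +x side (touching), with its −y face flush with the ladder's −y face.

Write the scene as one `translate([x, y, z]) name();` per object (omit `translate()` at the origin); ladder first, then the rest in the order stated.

ladder();
translate([402, 0, 0]) picture_frame();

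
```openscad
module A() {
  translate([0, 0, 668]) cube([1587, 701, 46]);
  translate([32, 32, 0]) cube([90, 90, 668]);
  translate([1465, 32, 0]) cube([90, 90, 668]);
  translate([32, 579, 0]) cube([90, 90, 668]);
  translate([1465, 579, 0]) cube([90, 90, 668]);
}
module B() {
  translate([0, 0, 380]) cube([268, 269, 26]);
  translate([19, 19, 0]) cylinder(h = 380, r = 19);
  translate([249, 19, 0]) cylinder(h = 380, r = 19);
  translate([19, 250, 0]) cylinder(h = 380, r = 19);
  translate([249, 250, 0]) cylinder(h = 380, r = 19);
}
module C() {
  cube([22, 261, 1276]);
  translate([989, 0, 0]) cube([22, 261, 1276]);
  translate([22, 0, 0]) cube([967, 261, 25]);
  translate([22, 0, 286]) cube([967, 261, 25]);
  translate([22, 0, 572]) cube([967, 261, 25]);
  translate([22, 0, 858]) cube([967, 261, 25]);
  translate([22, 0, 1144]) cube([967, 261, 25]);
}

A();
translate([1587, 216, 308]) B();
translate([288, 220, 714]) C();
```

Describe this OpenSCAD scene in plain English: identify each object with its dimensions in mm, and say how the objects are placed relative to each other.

A is a table with a 1587×701 mm rectangular top, 46 mm thick, top surface at z = 714 mm, supported by four 90×90 mm square legs, each inset 32 mm from the nearest pair of top edges, running from the floor.

B is a four-legged stool. The seat is 268×269 mm, 26 mm thick, top at z = 406 mm. It stands on four round legs, each 38 mm in diameter, from z = 0 to the seat underside, each leg's axis is inset half a diameter from the nearest pair of seat edges (so the leg's bounding box is flush with the corner).

C is an open bookshelf. Two side panels, each 22 mm thick, 261 mm deep and 1276 mm tall, stand 1011 mm apart (outside-to-outside). Between them sit 5 shelves, each 25 mm thick and 261 mm deep, spanning the full gap between the sides. The bottom shelf rests on the floor (its underside at z = 0) and the clear gap between one shelf's top and the next shelf's underside is 261 mm.

The stool is beside the table with their tops flush at z = 714. The bookshelf is on top of the table, centred.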